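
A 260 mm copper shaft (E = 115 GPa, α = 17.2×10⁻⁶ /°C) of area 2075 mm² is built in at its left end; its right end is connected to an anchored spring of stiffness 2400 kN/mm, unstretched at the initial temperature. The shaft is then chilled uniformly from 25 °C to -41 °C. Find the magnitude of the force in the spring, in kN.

Free thermal contraction: δ_free = αΔT L = 17.2×10⁻⁶ × 66 × 260 = 0.2952 mm.
With a force P in the spring, the elastic change of the shaft is PL/(AE) and that of the spring is P/k; compatibility requires their sum to equal δ_free.
So P = δ_free / [L/(AE) + 1/k] = 0.2952 / [ 260/(2075×115×10³) + 1/(2400×10³) ].
P = 0.2952 / 1.506×10⁻⁶ = 196000 N.

P ≈ 196 kN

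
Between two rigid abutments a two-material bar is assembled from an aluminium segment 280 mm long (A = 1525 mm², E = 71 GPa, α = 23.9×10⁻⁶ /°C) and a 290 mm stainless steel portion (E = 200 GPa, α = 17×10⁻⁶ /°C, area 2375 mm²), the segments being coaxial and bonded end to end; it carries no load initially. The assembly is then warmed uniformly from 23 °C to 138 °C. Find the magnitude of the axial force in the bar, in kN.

With the walls removed the bar would change length by δ_free = Σ αᵢΔT Lᵢ = 23.9×10⁻⁶×115×280 + 17×10⁻⁶×115×290 = 1.337 mm.
The walls prevent any net length change, so an axial force P (same in every segment) develops. Compatibility: P · Σ Lᵢ/(AᵢEᵢ) = δ_free.
Σ Lᵢ/(AᵢEᵢ) = 280/(1525×71×10³) + 290/(2375×200×10³) = 3.197×10⁻⁶ mm/N.
Hence P = δ_free / Σ(L/AE) = 1.337/3.197×10⁻⁶ = 418.1 kN (compressive).

P ≈ 418 kN (compressive)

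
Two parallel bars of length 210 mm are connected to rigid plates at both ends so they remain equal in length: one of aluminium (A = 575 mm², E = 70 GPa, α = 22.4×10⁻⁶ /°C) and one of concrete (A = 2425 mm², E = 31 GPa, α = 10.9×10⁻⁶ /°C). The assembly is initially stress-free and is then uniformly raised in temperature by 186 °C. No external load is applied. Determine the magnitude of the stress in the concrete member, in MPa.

Both members must finish at the same length. With the larger α, the aluminium tends to over-expand; the plates restrain it, putting the aluminium in compression and the concrete in tension. With no external load the two internal forces are equal and opposite, magnitude P.
Equating the net (thermal + elastic) strains gives |α₁ − α₂|·ΔT = P·[1/(A₁E₁) + 1/(A₂E₂)].
|α₁ − α₂|·ΔT = 11.5×10⁻⁶ × 186 = 0.002139.
1/(A₁E₁) + 1/(A₂E₂) = 1/(575×70×10³) + 1/(2425×31×10³) = 3.815×10⁻⁸ N⁻¹.
So P = 0.002139 / 3.815×10⁻⁸ = 56.07 kN.
σ_{concrete} = P/A₂ = 56070/2425 = 23.12 MPa, tensile.

σ ≈ 23.1 MPa (tensile)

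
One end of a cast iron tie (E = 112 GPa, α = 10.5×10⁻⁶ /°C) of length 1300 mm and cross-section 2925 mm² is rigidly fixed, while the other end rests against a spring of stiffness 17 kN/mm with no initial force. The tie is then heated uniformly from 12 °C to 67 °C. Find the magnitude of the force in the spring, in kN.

The unrestrained thermal change is αΔT L = 10.5×10⁻⁶ × 55 × 1300 = 0.7508 mm.
With a force P in the spring, the elastic change of the tie is PL/(AE) and that of the spring is P/k; compatibility requires their sum to equal δ_free.
P [ L/(AE) + 1/k ] = δ_free → P [ 1300/(2925×112×10³) + 1/(17×10³) ] = 0.7508.
P = 0.7508 / 6.279×10⁻⁵ = 11960 N.

P ≈ 12 kN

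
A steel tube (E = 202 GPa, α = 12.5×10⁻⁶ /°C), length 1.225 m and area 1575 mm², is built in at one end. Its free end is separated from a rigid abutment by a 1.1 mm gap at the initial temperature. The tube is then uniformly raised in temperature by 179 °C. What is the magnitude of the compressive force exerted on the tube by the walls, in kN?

P ≈ 426 kN

If the wall were absent the tube would grow by αΔT L = 12.5×10⁻⁶ × 179 × 1225 = 2.741 mm.
The gap closes (δ_free > 1.1 mm) and the wall then resists a further 2.741 − 1.1 = 1.641 mm of expansion.
That suppressed elongation corresponds to σ = E·Δ/L = 202×10³ × 1.641/1225 = 270.6 MPa.
Force on the wall = σA = 270.6 × 1575 mm² = 426.2 kN.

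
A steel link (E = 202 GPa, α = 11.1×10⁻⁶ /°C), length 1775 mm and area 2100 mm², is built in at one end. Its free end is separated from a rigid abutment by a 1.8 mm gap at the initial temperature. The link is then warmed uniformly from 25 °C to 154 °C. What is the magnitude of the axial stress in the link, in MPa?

σ ≈ 84.4 MPa (compressive)

If the wall were absent the link would grow by αΔT L = 11.1×10⁻⁶ × 129 × 1775 = 2.542 mm.
The gap closes (δ_free > 1.8 mm) and the wall then resists a further 2.542 − 1.8 = 0.7416 mm of expansion.
Compatibility: PL/(AE) = 0.7416 mm, so σ = P/A = E × (0.7416/1775) = 84.4 MPa.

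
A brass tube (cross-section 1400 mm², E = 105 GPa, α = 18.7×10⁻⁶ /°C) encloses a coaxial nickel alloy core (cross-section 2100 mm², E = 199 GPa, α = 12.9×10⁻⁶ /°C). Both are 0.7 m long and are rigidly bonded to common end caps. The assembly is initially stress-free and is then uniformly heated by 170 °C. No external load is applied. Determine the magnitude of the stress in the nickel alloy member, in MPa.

Both members must finish at the same length. With the larger α, the brass tends to over-expand; the plates restrain it, putting the brass in compression and the nickel alloy in tension. With no external load the two internal forces are equal and opposite, magnitude P.
Equating the net (thermal + elastic) strains gives |α₁ − α₂|·ΔT = P·[1/(A₁E₁) + 1/(A₂E₂)].
|α₁ − α₂|·ΔT = 5.8×10⁻⁶ × 170 = 0.000986.
1/(A₁E₁) + 1/(A₂E₂) = 1/(1400×105×10³) + 1/(2100×199×10³) = 9.196×10⁻⁹ N⁻¹.
So P = 0.000986 / 9.196×10⁻⁹ = 107.2 kN.
σ_{nickel alloy} = P/A₂ = 107200/2100 = 51.06 MPa, tensile.

σ ≈ 51.1 MPa (tensile)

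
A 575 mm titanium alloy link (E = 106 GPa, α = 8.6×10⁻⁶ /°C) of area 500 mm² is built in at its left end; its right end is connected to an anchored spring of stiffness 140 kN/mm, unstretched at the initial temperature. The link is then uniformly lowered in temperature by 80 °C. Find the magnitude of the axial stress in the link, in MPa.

σ ≈ 44 MPa (tensile)

Free thermal contraction: δ_free = αΔT L = 8.6×10⁻⁶ × 80 × 575 = 0.3956 mm.
With a force P in the spring, the elastic change of the link is PL/(AE) and that of the spring is P/k; compatibility requires their sum to equal δ_free.
P [ L/(AE) + 1/k ] = δ_free → P [ 575/(500×106×10³) + 1/(140×10³) ] = 0.3956.
P = 0.3956 / 1.799×10⁻⁵ = 21990 N.
σ = P/A = 21990/500 = 43.98 MPa.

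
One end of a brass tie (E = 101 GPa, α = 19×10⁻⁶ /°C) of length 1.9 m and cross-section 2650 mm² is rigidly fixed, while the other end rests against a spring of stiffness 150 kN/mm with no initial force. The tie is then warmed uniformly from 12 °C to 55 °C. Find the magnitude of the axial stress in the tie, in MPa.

The unrestrained thermal change is αΔT L = 19×10⁻⁶ × 43 × 1900 = 1.552 mm.
With a force P in the spring, the elastic change of the tie is PL/(AE) and that of the spring is P/k; compatibility requires their sum to equal δ_free.
So P = δ_free / [L/(AE) + 1/k] = 1.552 / [ 1900/(2650×101×10³) + 1/(150×10³) ].
P = 1.552 / 1.377×10⁻⁵ = 112800 N.
σ = P/A = 112800/2650 = 42.55 MPa.

σ ≈ 42.6 MPa (compressive)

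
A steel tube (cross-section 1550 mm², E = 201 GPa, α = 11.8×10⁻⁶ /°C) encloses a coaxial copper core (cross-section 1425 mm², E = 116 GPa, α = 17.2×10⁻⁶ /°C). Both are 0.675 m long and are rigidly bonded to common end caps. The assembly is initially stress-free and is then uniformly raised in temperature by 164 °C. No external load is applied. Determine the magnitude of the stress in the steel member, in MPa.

σ ≈ 61.7 MPa (tensile)

Equilibrium of a rigid end plate with no external load gives equal and opposite internal forces ±P in the two members. Since α_{copper} > α_{steel}, heating drives the copper into compression and the steel into tension.
Equating the net (thermal + elastic) strains gives |α₁ − α₂|·ΔT = P·[1/(A₁E₁) + 1/(A₂E₂)].
|α₁ − α₂|·ΔT = 5.4×10⁻⁶ × 164 = 0.0008856.
1/(A₁E₁) + 1/(A₂E₂) = 1/(1550×201×10³) + 1/(1425×116×10³) = 9.259×10⁻⁹ N⁻¹.
So P = 0.0008856 / 9.259×10⁻⁹ = 95.64 kN.
σ_{steel} = P/A₁ = 95640/1550 = 61.71 MPa, tensile.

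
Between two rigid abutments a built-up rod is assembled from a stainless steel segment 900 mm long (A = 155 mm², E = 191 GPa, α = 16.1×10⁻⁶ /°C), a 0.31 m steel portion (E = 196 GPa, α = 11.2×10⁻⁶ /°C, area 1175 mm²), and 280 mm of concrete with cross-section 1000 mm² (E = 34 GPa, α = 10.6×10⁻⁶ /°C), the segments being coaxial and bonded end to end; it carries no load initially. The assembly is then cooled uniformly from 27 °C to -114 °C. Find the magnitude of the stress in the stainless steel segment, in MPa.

With the walls removed the bar would change length by δ_free = Σ αᵢΔT Lᵢ = 16.1×10⁻⁶×141×900 + 11.2×10⁻⁶×141×310 + 10.6×10⁻⁶×141×280 = 2.951 mm.
Since the ends are fixed, an axial force P builds up, equal in every segment, with P · Σ Lᵢ/(AᵢEᵢ) = δ_free.
The series flexibility is Σ Lᵢ/(AᵢEᵢ) = 900/(155×191×10³) + 310/(1175×196×10³) + 280/(1000×34×10³) = 3.998×10⁻⁵ mm/N.
So P = 2.951 / 3.998×10⁻⁵ = 73.81 kN, tensile.
σ_{stainless steel} = P / A = 73810 / 155 = 476.2 MPa.

σ ≈ 476 MPa (tensile)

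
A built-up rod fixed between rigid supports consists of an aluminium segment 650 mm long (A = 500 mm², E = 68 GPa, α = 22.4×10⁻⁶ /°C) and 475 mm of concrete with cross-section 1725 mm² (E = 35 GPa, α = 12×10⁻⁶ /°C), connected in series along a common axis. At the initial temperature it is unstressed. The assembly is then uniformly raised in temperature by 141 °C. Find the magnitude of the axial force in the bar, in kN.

Free thermal expansion of the whole bar: Σ αᵢΔT Lᵢ = 22.4×10⁻⁶×141×650 + 12×10⁻⁶×141×475 = 2.857 mm.
The walls prevent any net length change, so an axial force P (same in every segment) develops. Compatibility: P · Σ Lᵢ/(AᵢEᵢ) = δ_free.
The series flexibility is Σ Lᵢ/(AᵢEᵢ) = 650/(500×68×10³) + 475/(1725×35×10³) = 2.699×10⁻⁵ mm/N.
P = 2.857 / 2.699×10⁻⁵ = 105900 N = 105.9 kN, compressive.

P ≈ 106 kN (compressive)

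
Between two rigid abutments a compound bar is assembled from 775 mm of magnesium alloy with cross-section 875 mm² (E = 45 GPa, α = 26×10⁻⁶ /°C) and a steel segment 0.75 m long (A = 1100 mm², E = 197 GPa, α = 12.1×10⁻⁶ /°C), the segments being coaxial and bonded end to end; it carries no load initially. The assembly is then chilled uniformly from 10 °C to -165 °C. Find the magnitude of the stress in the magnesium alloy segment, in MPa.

If the supports were absent, the total length change would be Σ αᵢΔT Lᵢ = 26×10⁻⁶×175×775 + 12.1×10⁻⁶×175×750 = 5.114 mm.
The rigid supports impose zero overall length change; the single axial force P common to all segments must satisfy P Σ Lᵢ/(AᵢEᵢ) = δ_free.
Σ Lᵢ/(AᵢEᵢ) = 775/(875×45×10³) + 750/(1100×197×10³) = 2.314×10⁻⁵ mm/N.
P = 5.114 / 2.314×10⁻⁵ = 221000 N = 221 kN, tensile.
σ_{magnesium alloy} = P / A = 221000 / 875 = 252.6 MPa.

σ ≈ 253 MPa (tensile)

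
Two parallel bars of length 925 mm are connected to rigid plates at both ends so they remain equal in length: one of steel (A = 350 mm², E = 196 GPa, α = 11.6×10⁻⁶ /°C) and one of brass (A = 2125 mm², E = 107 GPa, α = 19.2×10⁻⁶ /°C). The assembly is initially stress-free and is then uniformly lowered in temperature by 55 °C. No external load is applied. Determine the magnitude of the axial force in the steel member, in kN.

P ≈ 22 kN (compressive in the steel)

Equilibrium of a rigid end plate with no external load gives equal and opposite internal forces ±P in the two members. Since α_{brass} > α_{steel}, cooling drives the brass into tension and the steel into compression.
Compatibility of the two members (thermal + elastic change equal): (α₁ − α₂)ΔT = P·[1/(A₁E₁) + 1/(A₂E₂)].
|α₁ − α₂|·ΔT = 7.6×10⁻⁶ × 55 = 0.000418.
1/(A₁E₁) + 1/(A₂E₂) = 1/(350×196×10³) + 1/(2125×107×10³) = 1.898×10⁻⁸ N⁻¹.
P = 0.000418 / 1.898×10⁻⁸ = 22030 N = 22.03 kN.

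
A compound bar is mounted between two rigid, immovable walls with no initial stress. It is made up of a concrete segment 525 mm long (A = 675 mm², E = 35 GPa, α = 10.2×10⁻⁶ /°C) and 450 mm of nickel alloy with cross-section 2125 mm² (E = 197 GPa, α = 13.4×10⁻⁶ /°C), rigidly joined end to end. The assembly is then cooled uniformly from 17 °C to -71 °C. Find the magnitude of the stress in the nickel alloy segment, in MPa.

σ ≈ 20.2 MPa (tensile)

Free thermal contraction of the whole bar: Σ αᵢΔT Lᵢ = 10.2×10⁻⁶×88×525 + 13.4×10⁻⁶×88×450 = 1.002 mm.
The walls prevent any net length change, so an axial force P (same in every segment) develops. Compatibility: P · Σ Lᵢ/(AᵢEᵢ) = δ_free.
Σ Lᵢ/(AᵢEᵢ) = 525/(675×35×10³) + 450/(2125×197×10³) = 2.33×10⁻⁵ mm/N.
So P = 1.002 / 2.33×10⁻⁵ = 43 kN, tensile.
σ_{nickel alloy} = P / A = 43000 / 2125 = 20.24 MPa.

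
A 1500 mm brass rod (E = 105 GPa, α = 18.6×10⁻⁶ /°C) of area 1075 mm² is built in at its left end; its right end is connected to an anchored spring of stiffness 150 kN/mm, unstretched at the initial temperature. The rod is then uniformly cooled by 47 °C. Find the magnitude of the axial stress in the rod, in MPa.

σ ≈ 61.1 MPa (tensile)

Free thermal contraction: δ_free = αΔT L = 18.6×10⁻⁶ × 47 × 1500 = 1.311 mm.
With a force P in the spring, the elastic change of the rod is PL/(AE) and that of the spring is P/k; compatibility requires their sum to equal δ_free.
P [ L/(AE) + 1/k ] = δ_free → P [ 1500/(1075×105×10³) + 1/(150×10³) ] = 1.311.
P = 1.311 / 1.996×10⁻⁵ = 65710 N.
σ = P/A = 65710/1075 = 61.13 MPa.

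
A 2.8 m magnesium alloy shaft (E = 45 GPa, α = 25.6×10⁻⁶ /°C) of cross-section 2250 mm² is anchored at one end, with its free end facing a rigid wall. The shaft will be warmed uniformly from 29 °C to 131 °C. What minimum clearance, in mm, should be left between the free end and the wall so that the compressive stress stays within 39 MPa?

g ≈ 4.88 mm

With no wall the shaft would lengthen by αΔT L = 25.6×10⁻⁶ × 102 × 2800 = 7.311 mm.
At the allowable stress the elastic shortening the wall may impose is σL/E = 39 × 2800 / (45×10³) = 2.427 mm.
So the gap has to take up the difference, g_min = δ_free − σL/E = 7.311 − 2.427 = 4.885 mm.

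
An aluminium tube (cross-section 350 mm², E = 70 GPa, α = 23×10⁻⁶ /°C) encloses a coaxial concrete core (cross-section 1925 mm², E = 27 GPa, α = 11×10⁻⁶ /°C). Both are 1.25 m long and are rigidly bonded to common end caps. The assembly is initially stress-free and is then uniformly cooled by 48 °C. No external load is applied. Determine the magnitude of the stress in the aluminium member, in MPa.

σ ≈ 27.4 MPa (tensile)

The aluminium has the larger α, so on cooling it would change length more than the concrete if both were free. The rigid plates force a common final length, so the aluminium is put into tension and the concrete into compression, with equal and opposite forces P (no external load).
Equating the net (thermal + elastic) strains gives |α₁ − α₂|·ΔT = P·[1/(A₁E₁) + 1/(A₂E₂)].
|α₁ − α₂|·ΔT = 12×10⁻⁶ × 48 = 0.000576.
1/(A₁E₁) + 1/(A₂E₂) = 1/(350×70×10³) + 1/(1925×27×10³) = 6.006×10⁻⁸ N⁻¹.
So P = 0.000576 / 6.006×10⁻⁸ = 9.591 kN.
σ_{aluminium} = P/A₁ = 9591/350 = 27.4 MPa, tensile.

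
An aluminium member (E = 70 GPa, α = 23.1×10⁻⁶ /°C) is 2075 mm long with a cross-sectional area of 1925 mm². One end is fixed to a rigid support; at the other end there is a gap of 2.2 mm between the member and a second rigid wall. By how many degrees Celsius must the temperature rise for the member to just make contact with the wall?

Contact occurs when the free expansion equals the gap: αΔT L = 2.2 mm.
So ΔT = g/(αL) = 2.2/(23.1×10⁻⁶ × 2075) = 45.9 °C.

ΔT ≈ 45.9 °C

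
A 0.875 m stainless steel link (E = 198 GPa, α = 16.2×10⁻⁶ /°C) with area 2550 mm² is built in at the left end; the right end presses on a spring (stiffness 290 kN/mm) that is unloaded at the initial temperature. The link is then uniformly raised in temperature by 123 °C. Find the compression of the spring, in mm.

δ ≈ 1.16 mm

If the spring were absent the link would lengthen by αΔT L = 16.2×10⁻⁶ × 123 × 875 = 1.744 mm.
Let P be the compressive force at the spring. The link shortens elastically by PL/(AE) and the spring compresses by P/k; together these equal δ_free.
So P = δ_free / [L/(AE) + 1/k] = 1.744 / [ 875/(2550×198×10³) + 1/(290×10³) ].
P = 1.744 / 5.181×10⁻⁶ = 336500 N.
Spring compression = P/k = 336500/(290×10³) = 1.16 mm.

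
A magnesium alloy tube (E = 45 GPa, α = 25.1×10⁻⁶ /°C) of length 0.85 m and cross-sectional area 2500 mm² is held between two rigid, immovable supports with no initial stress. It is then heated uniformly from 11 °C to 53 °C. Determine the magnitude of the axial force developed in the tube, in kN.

P ≈ 119 kN (compressive)

Full restraint means ε = 0, so the stress is σ = EαΔT = 45×10³ × 25.1×10⁻⁶ × 42 = 47.44 MPa.
P = AEαΔT = 2500 × 45×10³ × 25.1×10⁻⁶ × 42 = 118.6 kN (compressive).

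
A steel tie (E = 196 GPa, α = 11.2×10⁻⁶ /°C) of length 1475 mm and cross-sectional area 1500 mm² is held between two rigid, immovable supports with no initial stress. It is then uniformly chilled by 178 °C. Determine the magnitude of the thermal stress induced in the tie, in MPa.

The supports are rigid, so the total axial strain is zero. The restrained thermal strain is ε = αΔT = 11.2×10⁻⁶ × 178 = 1993.6×10⁻⁶.
The stress required to suppress this strain is σ = Eε = 196×10³ × 1993.6×10⁻⁶ = 390.7 MPa, tensile since the tie is trying to contract.

σ ≈ 391 MPa (tensile)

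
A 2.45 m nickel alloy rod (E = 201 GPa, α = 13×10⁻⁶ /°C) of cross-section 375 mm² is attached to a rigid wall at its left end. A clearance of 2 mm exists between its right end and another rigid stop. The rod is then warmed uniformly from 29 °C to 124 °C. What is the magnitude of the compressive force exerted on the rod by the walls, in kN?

P ≈ 31.6 kN

Free thermal elongation = αΔT L = 13×10⁻⁶ × 95 × 2450 = 3.026 mm.
The gap closes (δ_free > 2 mm) and the wall then resists a further 3.026 − 2 = 1.026 mm of expansion.
So σ = E(δ_free − g)/L = 201×10³ × 1.026/2450 = 84.15 MPa.
Force on the wall = σA = 84.15 × 375 mm² = 31.56 kN.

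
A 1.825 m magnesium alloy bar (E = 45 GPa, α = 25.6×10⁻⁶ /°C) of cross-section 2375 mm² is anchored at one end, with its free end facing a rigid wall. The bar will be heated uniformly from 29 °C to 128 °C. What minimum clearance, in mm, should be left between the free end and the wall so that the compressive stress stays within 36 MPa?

Free expansion if unrestrained: δ_free = αΔT L = 25.6×10⁻⁶ × 99 × 1825 = 4.625 mm.
At the allowable stress the elastic shortening the wall may impose is σL/E = 36 × 1825 / (45×10³) = 1.46 mm.
The gap must absorb the remainder: g_min = 4.625 − 1.46 = 3.165 mm.

g ≈ 3.17 mm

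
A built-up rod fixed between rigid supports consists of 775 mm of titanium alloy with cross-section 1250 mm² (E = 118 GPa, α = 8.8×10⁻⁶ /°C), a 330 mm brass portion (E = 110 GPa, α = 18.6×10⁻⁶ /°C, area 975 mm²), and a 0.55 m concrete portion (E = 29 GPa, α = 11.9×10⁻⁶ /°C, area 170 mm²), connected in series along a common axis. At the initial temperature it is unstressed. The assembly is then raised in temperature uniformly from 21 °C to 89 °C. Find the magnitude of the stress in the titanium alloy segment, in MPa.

σ ≈ 8.85 MPa (compressive)

Free thermal expansion of the whole bar: Σ αᵢΔT Lᵢ = 8.8×10⁻⁶×68×775 + 18.6×10⁻⁶×68×330 + 11.9×10⁻⁶×68×550 = 1.326 mm.
Since the ends are fixed, an axial force P builds up, equal in every segment, with P · Σ Lᵢ/(AᵢEᵢ) = δ_free.
Σ Lᵢ/(AᵢEᵢ) = 775/(1250×118×10³) + 330/(975×110×10³) + 550/(170×29×10³) = 0.0001199 mm/N.
Hence P = δ_free / Σ(L/AE) = 1.326/0.0001199 = 11.06 kN (compressive).
σ_{titanium alloy} = P / A = 11060 / 1250 = 8.849 MPa.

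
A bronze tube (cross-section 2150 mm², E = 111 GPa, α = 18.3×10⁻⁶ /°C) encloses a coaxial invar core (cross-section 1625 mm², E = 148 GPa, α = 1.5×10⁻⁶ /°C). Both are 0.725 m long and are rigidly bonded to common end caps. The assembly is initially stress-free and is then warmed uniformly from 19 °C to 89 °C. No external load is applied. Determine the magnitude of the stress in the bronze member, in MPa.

σ ≈ 65.5 MPa (compressive)

Equilibrium of a rigid end plate with no external load gives equal and opposite internal forces ±P in the two members. Since α_{bronze} > α_{invar}, heating drives the bronze into compression and the invar into tension.
Equating the net (thermal + elastic) strains gives |α₁ − α₂|·ΔT = P·[1/(A₁E₁) + 1/(A₂E₂)].
|α₁ − α₂|·ΔT = 16.8×10⁻⁶ × 70 = 0.001176.
1/(A₁E₁) + 1/(A₂E₂) = 1/(2150×111×10³) + 1/(1625×148×10³) = 8.348×10⁻⁹ N⁻¹.
P = 0.001176 / 8.348×10⁻⁹ = 140900 N = 140.9 kN.
σ_{bronze} = P/A₁ = 140900/2150 = 65.52 MPa, compressive.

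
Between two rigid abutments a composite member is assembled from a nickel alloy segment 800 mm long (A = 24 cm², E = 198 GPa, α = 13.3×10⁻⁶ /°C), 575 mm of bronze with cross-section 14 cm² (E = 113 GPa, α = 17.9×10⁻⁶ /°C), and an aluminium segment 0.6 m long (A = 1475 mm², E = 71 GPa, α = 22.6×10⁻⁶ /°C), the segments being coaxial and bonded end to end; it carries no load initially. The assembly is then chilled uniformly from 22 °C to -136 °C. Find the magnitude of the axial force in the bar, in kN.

P ≈ 493 kN (tensile)

If the supports were absent, the total length change would be Σ αᵢΔT Lᵢ = 13.3×10⁻⁶×158×800 + 17.9×10⁻⁶×158×575 + 22.6×10⁻⁶×158×600 = 5.45 mm.
The rigid supports impose zero overall length change; the single axial force P common to all segments must satisfy P Σ Lᵢ/(AᵢEᵢ) = δ_free.
Σ Lᵢ/(AᵢEᵢ) = 800/(2400×198×10³) + 575/(1400×113×10³) + 600/(1475×71×10³) = 1.105×10⁻⁵ mm/N.
So P = 5.45 / 1.105×10⁻⁵ = 493.3 kN, tensile.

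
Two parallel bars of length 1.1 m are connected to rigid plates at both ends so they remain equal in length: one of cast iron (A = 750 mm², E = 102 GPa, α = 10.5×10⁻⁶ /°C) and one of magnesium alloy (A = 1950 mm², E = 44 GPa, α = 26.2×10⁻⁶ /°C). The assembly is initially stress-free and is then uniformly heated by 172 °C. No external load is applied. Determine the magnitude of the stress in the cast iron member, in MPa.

σ ≈ 146 MPa (tensile)

The magnesium alloy has the larger α, so on heating it would change length more than the cast iron if both were free. The rigid plates force a common final length, so the magnesium alloy is put into compression and the cast iron into tension, with equal and opposite forces P (no external load).
Compatibility of the two members (thermal + elastic change equal): (α₁ − α₂)ΔT = P·[1/(A₁E₁) + 1/(A₂E₂)].
|α₁ − α₂|·ΔT = 15.7×10⁻⁶ × 172 = 0.0027.
1/(A₁E₁) + 1/(A₂E₂) = 1/(750×102×10³) + 1/(1950×44×10³) = 2.473×10⁻⁸ N⁻¹.
So P = 0.0027 / 2.473×10⁻⁸ = 109.2 kN.
σ_{cast iron} = P/A₁ = 109200/750 = 145.6 MPa, tensile.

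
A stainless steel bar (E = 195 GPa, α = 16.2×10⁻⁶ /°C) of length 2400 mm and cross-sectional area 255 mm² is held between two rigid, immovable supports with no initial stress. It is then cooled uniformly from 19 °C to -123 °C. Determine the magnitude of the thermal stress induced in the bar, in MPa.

σ ≈ 449 MPa (tensile)

With length fixed, the mechanical strain must cancel the thermal strain αΔT = 16.2×10⁻⁶ × 142 = 2300.4×10⁻⁶.
σ = EαΔT = 195×10³ × 16.2×10⁻⁶ × 142 = 448.6 MPa (tensile; the bar is trying to contract).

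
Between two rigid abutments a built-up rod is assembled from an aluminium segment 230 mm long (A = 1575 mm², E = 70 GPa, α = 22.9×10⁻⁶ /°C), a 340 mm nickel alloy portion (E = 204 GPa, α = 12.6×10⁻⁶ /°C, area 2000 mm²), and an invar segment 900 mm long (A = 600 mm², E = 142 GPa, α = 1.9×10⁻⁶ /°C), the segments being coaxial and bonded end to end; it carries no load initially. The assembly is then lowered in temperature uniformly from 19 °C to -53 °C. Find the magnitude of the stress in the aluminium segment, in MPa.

σ ≈ 38.2 MPa (tensile)

If the supports were absent, the total length change would be Σ αᵢΔT Lᵢ = 22.9×10⁻⁶×72×230 + 12.6×10⁻⁶×72×340 + 1.9×10⁻⁶×72×900 = 0.8108 mm.
Since the ends are fixed, an axial force P builds up, equal in every segment, with P · Σ Lᵢ/(AᵢEᵢ) = δ_free.
The series flexibility is Σ Lᵢ/(AᵢEᵢ) = 230/(1575×70×10³) + 340/(2000×204×10³) + 900/(600×142×10³) = 1.348×10⁻⁵ mm/N.
Hence P = δ_free / Σ(L/AE) = 0.8108/1.348×10⁻⁵ = 60.13 kN (tensile).
σ_{aluminium} = P / A = 60130 / 1575 = 38.18 MPa.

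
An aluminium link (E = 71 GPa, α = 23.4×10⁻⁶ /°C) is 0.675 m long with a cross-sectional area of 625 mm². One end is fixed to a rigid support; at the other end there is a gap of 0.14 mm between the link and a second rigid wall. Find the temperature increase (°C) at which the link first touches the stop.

ΔT ≈ 8.86 °C

Contact occurs when the free expansion equals the gap: αΔT L = 0.14 mm.
So ΔT = g/(αL) = 0.14/(23.4×10⁻⁶ × 675) = 8.864 °C.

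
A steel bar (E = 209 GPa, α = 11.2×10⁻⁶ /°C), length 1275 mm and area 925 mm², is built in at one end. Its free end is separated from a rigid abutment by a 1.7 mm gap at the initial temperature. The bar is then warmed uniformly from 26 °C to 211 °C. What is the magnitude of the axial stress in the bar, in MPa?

σ ≈ 154 MPa (compressive)

Free thermal elongation = αΔT L = 11.2×10⁻⁶ × 185 × 1275 = 2.642 mm.
After closing the 1.7 mm clearance, 2.642 − 1.7 = 0.9418 mm of expansion remains to be suppressed by the wall.
Compatibility: PL/(AE) = 0.9418 mm, so σ = P/A = E × (0.9418/1275) = 154.4 MPa.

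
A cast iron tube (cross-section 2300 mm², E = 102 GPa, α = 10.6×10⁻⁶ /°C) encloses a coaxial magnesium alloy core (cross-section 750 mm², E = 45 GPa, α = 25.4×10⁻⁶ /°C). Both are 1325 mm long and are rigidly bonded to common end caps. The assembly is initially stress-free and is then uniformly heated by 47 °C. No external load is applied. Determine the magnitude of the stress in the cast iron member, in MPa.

Equilibrium of a rigid end plate with no external load gives equal and opposite internal forces ±P in the two members. Since α_{magnesium alloy} > α_{cast iron}, heating drives the magnesium alloy into compression and the cast iron into tension.
Compatibility of the two members (thermal + elastic change equal): (α₁ − α₂)ΔT = P·[1/(A₁E₁) + 1/(A₂E₂)].
|α₁ − α₂|·ΔT = 14.8×10⁻⁶ × 47 = 0.0006956.
1/(A₁E₁) + 1/(A₂E₂) = 1/(2300×102×10³) + 1/(750×45×10³) = 3.389×10⁻⁸ N⁻¹.
P = 0.0006956 / 3.389×10⁻⁸ = 20520 N = 20.52 kN.
σ_{cast iron} = P/A₁ = 20520/2300 = 8.923 MPa, tensile.

σ ≈ 8.92 MPa (tensile)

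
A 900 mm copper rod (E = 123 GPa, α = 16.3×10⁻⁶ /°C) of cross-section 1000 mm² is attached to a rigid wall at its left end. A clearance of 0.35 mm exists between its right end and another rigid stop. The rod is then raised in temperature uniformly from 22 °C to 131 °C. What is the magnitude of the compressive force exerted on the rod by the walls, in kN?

Unrestrained expansion: δ_free = αΔT L = 16.3×10⁻⁶ × 109 × 900 = 1.599 mm.
After closing the 0.35 mm clearance, 1.599 − 0.35 = 1.249 mm of expansion remains to be suppressed by the wall.
That suppressed elongation corresponds to σ = E·Δ/L = 123×10³ × 1.249/900 = 170.7 MPa.
Force on the wall = σA = 170.7 × 1000 mm² = 170.7 kN.

P ≈ 171 kN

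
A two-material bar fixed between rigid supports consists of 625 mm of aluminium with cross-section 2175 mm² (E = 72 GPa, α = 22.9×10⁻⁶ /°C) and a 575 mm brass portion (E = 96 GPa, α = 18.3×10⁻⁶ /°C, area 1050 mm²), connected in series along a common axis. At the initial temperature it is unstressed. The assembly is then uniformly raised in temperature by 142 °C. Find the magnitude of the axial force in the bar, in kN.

If the supports were absent, the total length change would be Σ αᵢΔT Lᵢ = 22.9×10⁻⁶×142×625 + 18.3×10⁻⁶×142×575 = 3.527 mm.
The rigid supports impose zero overall length change; the single axial force P common to all segments must satisfy P Σ Lᵢ/(AᵢEᵢ) = δ_free.
Σ Lᵢ/(AᵢEᵢ) = 625/(2175×72×10³) + 575/(1050×96×10³) = 9.695×10⁻⁶ mm/N.
P = 3.527 / 9.695×10⁻⁶ = 363700 N = 363.7 kN, compressive.

P ≈ 364 kN (compressive)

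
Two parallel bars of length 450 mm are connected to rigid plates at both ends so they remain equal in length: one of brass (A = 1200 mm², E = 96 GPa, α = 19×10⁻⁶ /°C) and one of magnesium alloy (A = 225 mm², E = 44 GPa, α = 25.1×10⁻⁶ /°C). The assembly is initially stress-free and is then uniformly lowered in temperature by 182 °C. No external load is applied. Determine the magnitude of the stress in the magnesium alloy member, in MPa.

σ ≈ 45 MPa (tensile)

The magnesium alloy has the larger α, so on cooling it would change length more than the brass if both were free. The rigid plates force a common final length, so the magnesium alloy is put into tension and the brass into compression, with equal and opposite forces P (no external load).
Setting the final lengths equal and cancelling L: (α₁ − α₂)ΔT = P/(A₁E₁) + P/(A₂E₂).
|α₁ − α₂|·ΔT = 6.1×10⁻⁶ × 182 = 0.00111.
1/(A₁E₁) + 1/(A₂E₂) = 1/(1200×96×10³) + 1/(225×44×10³) = 1.097×10⁻⁷ N⁻¹.
So P = 0.00111 / 1.097×10⁻⁷ = 10.12 kN.
σ_{magnesium alloy} = P/A₂ = 10120/225 = 44.98 MPa, tensile.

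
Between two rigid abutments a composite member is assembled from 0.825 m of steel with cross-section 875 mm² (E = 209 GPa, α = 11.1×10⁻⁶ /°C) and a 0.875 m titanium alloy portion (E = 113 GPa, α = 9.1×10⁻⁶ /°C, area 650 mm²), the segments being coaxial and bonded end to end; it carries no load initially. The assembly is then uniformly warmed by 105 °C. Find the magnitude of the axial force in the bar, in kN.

P ≈ 109 kN (compressive)

Free thermal expansion of the whole bar: Σ αᵢΔT Lᵢ = 11.1×10⁻⁶×105×825 + 9.1×10⁻⁶×105×875 = 1.798 mm.
Since the ends are fixed, an axial force P builds up, equal in every segment, with P · Σ Lᵢ/(AᵢEᵢ) = δ_free.
The series flexibility is Σ Lᵢ/(AᵢEᵢ) = 825/(875×209×10³) + 875/(650×113×10³) = 1.642×10⁻⁵ mm/N.
P = 1.798 / 1.642×10⁻⁵ = 109400 N = 109.4 kN, compressive.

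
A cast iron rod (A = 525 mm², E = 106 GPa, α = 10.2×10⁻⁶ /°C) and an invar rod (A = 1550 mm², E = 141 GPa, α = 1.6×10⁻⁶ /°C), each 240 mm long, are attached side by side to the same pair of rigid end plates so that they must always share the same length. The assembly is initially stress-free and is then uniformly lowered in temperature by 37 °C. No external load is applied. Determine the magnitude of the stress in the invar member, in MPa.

σ ≈ 9.11 MPa (compressive)

Both members must finish at the same length. With the larger α, the cast iron tends to over-contract; the plates restrain it, putting the cast iron in tension and the invar in compression. With no external load the two internal forces are equal and opposite, magnitude P.
Compatibility of the two members (thermal + elastic change equal): (α₁ − α₂)ΔT = P·[1/(A₁E₁) + 1/(A₂E₂)].
|α₁ − α₂|·ΔT = 8.6×10⁻⁶ × 37 = 0.0003182.
1/(A₁E₁) + 1/(A₂E₂) = 1/(525×106×10³) + 1/(1550×141×10³) = 2.255×10⁻⁸ N⁻¹.
So P = 0.0003182 / 2.255×10⁻⁸ = 14.11 kN.
σ_{invar} = P/A₂ = 14110/1550 = 9.106 MPa, compressive.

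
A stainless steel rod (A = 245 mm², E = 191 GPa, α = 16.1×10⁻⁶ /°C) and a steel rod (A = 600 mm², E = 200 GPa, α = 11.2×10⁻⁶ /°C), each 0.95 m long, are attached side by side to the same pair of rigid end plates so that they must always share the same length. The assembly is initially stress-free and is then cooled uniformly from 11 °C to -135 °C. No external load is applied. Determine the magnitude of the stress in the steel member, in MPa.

Equilibrium of a rigid end plate with no external load gives equal and opposite internal forces ±P in the two members. Since α_{stainless steel} > α_{steel}, cooling drives the stainless steel into tension and the steel into compression.
Compatibility of the two members (thermal + elastic change equal): (α₁ − α₂)ΔT = P·[1/(A₁E₁) + 1/(A₂E₂)].
|α₁ − α₂|·ΔT = 4.9×10⁻⁶ × 146 = 0.0007154.
1/(A₁E₁) + 1/(A₂E₂) = 1/(245×191×10³) + 1/(600×200×10³) = 2.97×10⁻⁸ N⁻¹.
P = 0.0007154 / 2.97×10⁻⁸ = 24080 N = 24.08 kN.
σ_{steel} = P/A₂ = 24080/600 = 40.14 MPa, compressive.

σ ≈ 40.1 MPa (compressive)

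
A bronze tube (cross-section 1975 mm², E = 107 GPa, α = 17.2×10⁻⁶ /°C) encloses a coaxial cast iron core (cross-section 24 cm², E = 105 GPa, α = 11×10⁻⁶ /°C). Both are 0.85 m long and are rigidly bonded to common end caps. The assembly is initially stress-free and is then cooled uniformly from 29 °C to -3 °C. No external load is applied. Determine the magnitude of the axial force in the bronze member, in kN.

The bronze has the larger α, so on cooling it would change length more than the cast iron if both were free. The rigid plates force a common final length, so the bronze is put into tension and the cast iron into compression, with equal and opposite forces P (no external load).
Equating the net (thermal + elastic) strains gives |α₁ − α₂|·ΔT = P·[1/(A₁E₁) + 1/(A₂E₂)].
|α₁ − α₂|·ΔT = 6.2×10⁻⁶ × 32 = 0.0001984.
1/(A₁E₁) + 1/(A₂E₂) = 1/(1975×107×10³) + 1/(2400×105×10³) = 8.7×10⁻⁹ N⁻¹.
P = 0.0001984 / 8.7×10⁻⁹ = 22800 N = 22.8 kN.

P ≈ 22.8 kN (tensile in the bronze)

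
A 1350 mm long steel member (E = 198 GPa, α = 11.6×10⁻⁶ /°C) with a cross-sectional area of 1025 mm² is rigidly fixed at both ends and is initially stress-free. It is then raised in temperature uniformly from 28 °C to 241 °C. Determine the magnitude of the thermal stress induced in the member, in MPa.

Because both ends are immovable the net strain is zero, and the suppressed thermal strain is αΔT = 11.6×10⁻⁶ × 213 = 2470.8×10⁻⁶.
The stress required to suppress this strain is σ = Eε = 198×10³ × 2470.8×10⁻⁶ = 489.2 MPa, compressive since the member is trying to expand.

σ ≈ 489 MPa (compressive)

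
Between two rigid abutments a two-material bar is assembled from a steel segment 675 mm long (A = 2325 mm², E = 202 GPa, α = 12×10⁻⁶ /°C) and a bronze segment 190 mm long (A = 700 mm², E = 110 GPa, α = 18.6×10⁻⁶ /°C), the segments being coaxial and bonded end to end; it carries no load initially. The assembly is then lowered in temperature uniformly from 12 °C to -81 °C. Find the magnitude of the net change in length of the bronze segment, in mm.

Free thermal contraction of the whole bar: Σ αᵢΔT Lᵢ = 12×10⁻⁶×93×675 + 18.6×10⁻⁶×93×190 = 1.082 mm.
The walls prevent any net length change, so an axial force P (same in every segment) develops. Compatibility: P · Σ Lᵢ/(AᵢEᵢ) = δ_free.
The series flexibility is Σ Lᵢ/(AᵢEᵢ) = 675/(2325×202×10³) + 190/(700×110×10³) = 3.905×10⁻⁶ mm/N.
P = 1.082 / 3.905×10⁻⁶ = 277100 N = 277.1 kN, tensile.
For the bronze segment, free thermal change = 18.6×10⁻⁶×93×190 = 0.3287 mm and elastic change from P = 277100×190/(700×110×10³) = 0.6837 mm; these oppose, so the net change is 0.355 mm (segment lengthens).

|ΔL| ≈ 0.355 mm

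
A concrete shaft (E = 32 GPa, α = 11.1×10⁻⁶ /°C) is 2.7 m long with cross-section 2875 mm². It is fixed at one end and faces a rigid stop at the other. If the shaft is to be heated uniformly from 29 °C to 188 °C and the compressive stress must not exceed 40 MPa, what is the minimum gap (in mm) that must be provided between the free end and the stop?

Free expansion if unrestrained: δ_free = αΔT L = 11.1×10⁻⁶ × 159 × 2700 = 4.765 mm.
A stress of 40 MPa corresponds to the wall pushing the shaft back by σL/E = 40×2700/(32×10³) = 3.375 mm.
The gap must absorb the remainder: g_min = 4.765 − 3.375 = 1.39 mm.

g ≈ 1.39 mm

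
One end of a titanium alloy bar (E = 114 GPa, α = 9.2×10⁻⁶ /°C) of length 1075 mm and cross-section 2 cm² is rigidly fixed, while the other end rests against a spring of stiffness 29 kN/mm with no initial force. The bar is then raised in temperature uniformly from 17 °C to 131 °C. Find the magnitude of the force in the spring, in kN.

The unrestrained thermal change is αΔT L = 9.2×10⁻⁶ × 114 × 1075 = 1.127 mm.
Let P be the compressive force at the spring. The bar shortens elastically by PL/(AE) and the spring compresses by P/k; together these equal δ_free.
P [ L/(AE) + 1/k ] = δ_free → P [ 1075/(200×114×10³) + 1/(29×10³) ] = 1.127.
P = 1.127 / 8.163×10⁻⁵ = 13810 N.

P ≈ 13.8 kN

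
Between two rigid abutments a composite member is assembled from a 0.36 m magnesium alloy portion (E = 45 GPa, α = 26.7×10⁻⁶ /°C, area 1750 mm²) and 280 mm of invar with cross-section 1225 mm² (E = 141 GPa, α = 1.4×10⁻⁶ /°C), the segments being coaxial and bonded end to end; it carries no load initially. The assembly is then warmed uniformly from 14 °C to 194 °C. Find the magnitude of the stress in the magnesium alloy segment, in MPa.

σ ≈ 166 MPa (compressive)

Free thermal expansion of the whole bar: Σ αᵢΔT Lᵢ = 26.7×10⁻⁶×180×360 + 1.4×10⁻⁶×180×280 = 1.801 mm.
Since the ends are fixed, an axial force P builds up, equal in every segment, with P · Σ Lᵢ/(AᵢEᵢ) = δ_free.
Σ Lᵢ/(AᵢEᵢ) = 360/(1750×45×10³) + 280/(1225×141×10³) = 6.193×10⁻⁶ mm/N.
P = 1.801 / 6.193×10⁻⁶ = 290800 N = 290.8 kN, compressive.
σ_{magnesium alloy} = P / A = 290800 / 1750 = 166.2 MPa.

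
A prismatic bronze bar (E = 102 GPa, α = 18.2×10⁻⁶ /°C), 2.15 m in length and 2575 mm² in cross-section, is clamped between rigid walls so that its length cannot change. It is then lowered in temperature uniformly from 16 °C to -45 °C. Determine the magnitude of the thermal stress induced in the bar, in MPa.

σ ≈ 113 MPa (tensile)

Because both ends are immovable the net strain is zero, and the suppressed thermal strain is αΔT = 18.2×10⁻⁶ × 61 = 1110.2×10⁻⁶.
σ = EαΔT = 102×10³ × 18.2×10⁻⁶ × 61 = 113.2 MPa (tensile; the bar is trying to contract).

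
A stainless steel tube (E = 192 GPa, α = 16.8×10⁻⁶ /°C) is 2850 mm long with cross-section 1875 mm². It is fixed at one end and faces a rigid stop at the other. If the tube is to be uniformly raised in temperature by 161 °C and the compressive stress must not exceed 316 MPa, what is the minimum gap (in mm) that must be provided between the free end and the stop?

g ≈ 3.02 mm

Free expansion if unrestrained: δ_free = αΔT L = 16.8×10⁻⁶ × 161 × 2850 = 7.709 mm.
A stress of 316 MPa corresponds to the wall pushing the tube back by σL/E = 316×2850/(192×10³) = 4.691 mm.
So the gap has to take up the difference, g_min = δ_free − σL/E = 7.709 − 4.691 = 3.018 mm.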